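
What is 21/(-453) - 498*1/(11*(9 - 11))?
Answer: 37522/1661 ≈ 22.590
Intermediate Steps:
21/(-453) - 498*1/(11*(9 - 11)) = 21*(-1/453) - 498/(11*(-2)) = -7/151 - 498/(-22) = -7/151 - 498*(-1/22) = -7/151 + 249/11 = 37522/1661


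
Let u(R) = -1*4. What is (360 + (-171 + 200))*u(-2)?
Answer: -1556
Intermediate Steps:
u(R) = -4
(360 + (-171 + 200))*u(-2) = (360 + (-171 + 200))*(-4) = (360 + 29)*(-4) = 389*(-4) = -1556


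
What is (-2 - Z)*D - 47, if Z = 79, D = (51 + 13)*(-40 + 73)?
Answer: -171119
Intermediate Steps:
D = 2112 (D = 64*33 = 2112)
(-2 - Z)*D - 47 = (-2 - 1*79)*2112 - 47 = (-2 - 79)*2112 - 47 = -81*2112 - 47 = -171072 - 47 = -171119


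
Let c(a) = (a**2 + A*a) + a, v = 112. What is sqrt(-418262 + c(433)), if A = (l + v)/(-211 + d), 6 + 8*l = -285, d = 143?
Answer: 5*I*sqrt(170771018)/136 ≈ 480.44*I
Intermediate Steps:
l = -291/8 (l = -3/4 + (1/8)*(-285) = -3/4 - 285/8 = -291/8 ≈ -36.375)
A = -605/544 (A = (-291/8 + 112)/(-211 + 143) = (605/8)/(-68) = (605/8)*(-1/68) = -605/544 ≈ -1.1121)
c(a) = a**2 - 61*a/544 (c(a) = (a**2 - 605*a/544) + a = a**2 - 61*a/544)
sqrt(-418262 + c(433)) = sqrt(-418262 + (1/544)*433*(-61 + 544*433)) = sqrt(-418262 + (1/544)*433*(-61 + 235552)) = sqrt(-418262 + (1/544)*433*235491) = sqrt(-418262 + 101967603/544) = sqrt(-125566925/544) = 5*I*sqrt(170771018)/136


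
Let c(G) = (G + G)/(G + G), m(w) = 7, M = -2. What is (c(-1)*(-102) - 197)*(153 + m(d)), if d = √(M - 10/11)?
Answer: -47840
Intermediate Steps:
d = 4*I*√22/11 (d = √(-2 - 10/11) = √(-32/11) = 4*I*√22/11 ≈ 1.7056*I)
c(G) = 1 (c(G) = (2*G)/((2*G)) = (2*G)*(1/(2*G)) = 1)
(c(-1)*(-102) - 197)*(153 + m(d)) = (1*(-102) - 197)*(153 + 7) = (-102 - 197)*160 = -299*160 = -47840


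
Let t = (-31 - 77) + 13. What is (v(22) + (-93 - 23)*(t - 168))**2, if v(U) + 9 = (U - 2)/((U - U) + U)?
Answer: 112559579001/121 ≈ 9.3024e+8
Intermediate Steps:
v(U) = -9 + (-2 + U)/U (v(U) = -9 + (U - 2)/((U - U) + U) = -9 + (-2 + U)/(0 + U) = -9 + (-2 + U)/U)
t = -95 (t = -108 + 13 = -95)
(v(22) + (-93 - 23)*(t - 168))**2 = ((-8 - 2/22) + (-93 - 23)*(-95 - 168))**2 = ((-8 - 2*1/22) - 116*(-263))**2 = ((-8 - 1/11) + 30508)**2 = (-89/11 + 30508)**2 = (335499/11)**2 = 112559579001/121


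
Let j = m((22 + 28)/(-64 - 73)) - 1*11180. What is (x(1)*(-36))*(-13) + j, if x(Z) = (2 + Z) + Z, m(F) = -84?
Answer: -9392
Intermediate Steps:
x(Z) = 2 + 2*Z
j = -11264 (j = -84 - 1*11180 = -84 - 11180 = -11264)
(x(1)*(-36))*(-13) + j = ((2 + 2*1)*(-36))*(-13) - 11264 = ((2 + 2)*(-36))*(-13) - 11264 = (4*(-36))*(-13) - 11264 = -144*(-13) - 11264 = 1872 - 11264 = -9392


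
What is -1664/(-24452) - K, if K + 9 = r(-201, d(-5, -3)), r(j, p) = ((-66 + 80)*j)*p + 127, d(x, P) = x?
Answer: -86730828/6113 ≈ -14188.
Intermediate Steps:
r(j, p) = 127 + 14*j*p (r(j, p) = (14*j)*p + 127 = 14*j*p + 127 = 127 + 14*j*p)
K = 14188 (K = -9 + (127 + 14*(-201)*(-5)) = -9 + (127 + 14070) = -9 + 14197 = 14188)
-1664/(-24452) - K = -1664/(-24452) - 1*14188 = -1664*(-1/24452) - 14188 = 416/6113 - 14188 = -86730828/6113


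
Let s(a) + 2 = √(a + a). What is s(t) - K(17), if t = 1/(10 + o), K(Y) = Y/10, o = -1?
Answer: -37/10 + √2/3 ≈ -3.2286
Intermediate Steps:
K(Y) = Y/10 (K(Y) = Y*(⅒) = Y/10)
t = ⅑ (t = 1/(10 - 1) = 1/9 = ⅑ ≈ 0.11111)
s(a) = -2 + √2*√a (s(a) = -2 + √(a + a) = -2 + √(2*a) = -2 + √2*√a)
s(t) - K(17) = (-2 + √2*√(⅑)) - 17/10 = (-2 + √2*(⅓)) - 1*17/10 = (-2 + √2/3) - 17/10 = -37/10 + √2/3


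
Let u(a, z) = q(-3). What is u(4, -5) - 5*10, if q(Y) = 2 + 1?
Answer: -47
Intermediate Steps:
q(Y) = 3
u(a, z) = 3
u(4, -5) - 5*10 = 3 - 5*10 = 3 - 50 = -47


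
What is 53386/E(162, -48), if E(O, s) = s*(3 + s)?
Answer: 26693/1080 ≈ 24.716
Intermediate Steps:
53386/E(162, -48) = 53386/((-48*(3 - 48))) = 53386/((-48*(-45))) = 53386/2160 = 53386*(1/2160) = 26693/1080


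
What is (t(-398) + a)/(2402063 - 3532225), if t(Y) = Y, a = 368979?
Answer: -368581/1130162 ≈ -0.32613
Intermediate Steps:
(t(-398) + a)/(2402063 - 3532225) = (-398 + 368979)/(2402063 - 3532225) = 368581/(-1130162) = 368581*(-1/1130162) = -368581/1130162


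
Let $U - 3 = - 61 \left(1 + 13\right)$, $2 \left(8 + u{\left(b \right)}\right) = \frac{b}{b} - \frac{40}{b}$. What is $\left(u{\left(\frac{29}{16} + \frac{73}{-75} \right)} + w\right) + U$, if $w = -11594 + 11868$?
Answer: $- \frac{1225183}{2014} \approx -608.33$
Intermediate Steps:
$u{\left(b \right)} = - \frac{15}{2} - \frac{20}{b}$ ($u{\left(b \right)} = -8 + \frac{\frac{b}{b} - \frac{40}{b}}{2} = -8 + \frac{1 - \frac{40}{b}}{2} = -8 + \left(\frac{1}{2} - \frac{20}{b}\right) = - \frac{15}{2} - \frac{20}{b}$)
$w = 274$
$U = -851$ ($U = 3 - 61 \left(1 + 13\right) = 3 - 854 = -851$)
$\left(u{\left(\frac{29}{16} + \frac{73}{-75} \right)} + w\right) + U = \left(\left(- \frac{15}{2} - \frac{20}{\frac{29}{16} + \frac{73}{-75}}\right) + 274\right) - 851 = \left(\left(- \frac{15}{2} - \frac{20}{29 \cdot \frac{1}{16} + 73 \left(- \frac{1}{75}\right)}\right) + 274\right) - 851 = \left(\left(- \frac{15}{2} - \frac{20}{\frac{29}{16} - \frac{73}{75}}\right) + 274\right) - 851 = \left(\left(- \frac{15}{2} - \frac{20}{\frac{1007}{1200}}\right) + 274\right) - 851 = \left(\left(- \frac{15}{2} - \frac{24000}{1007}\right) + 274\right) - 851 = \left(- \frac{63105}{2014} + 274\right) - 851 = \frac{488731}{2014} - 851 = - \frac{1225183}{2014}$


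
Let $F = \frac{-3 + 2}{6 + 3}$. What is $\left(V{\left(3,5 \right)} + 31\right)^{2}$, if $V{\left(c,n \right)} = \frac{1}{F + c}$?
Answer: $\frac{664225}{676} \approx 982.58$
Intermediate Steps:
$F = - \frac{1}{9} \approx -0.11111$
$V{\left(c,n \right)} = \frac{1}{- \frac{1}{9} + c}$
$\left(V{\left(3,5 \right)} + 31\right)^{2} = \left(\frac{9}{-1 + 9 \cdot 3} + 31\right)^{2} = \left(\frac{9}{-1 + 27} + 31\right)^{2} = \left(\frac{9}{26} + 31\right)^{2} = \left(\frac{815}{26}\right)^{2} = \frac{664225}{676}$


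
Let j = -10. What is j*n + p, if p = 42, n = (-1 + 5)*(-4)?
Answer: 202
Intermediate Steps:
n = -16 (n = 4*(-4) = -16)
j*n + p = -10*(-16) + 42 = 160 + 42 = 202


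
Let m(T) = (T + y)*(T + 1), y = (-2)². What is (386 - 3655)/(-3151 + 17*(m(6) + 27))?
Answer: 3269/1502 ≈ 2.1764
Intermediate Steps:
y = 4
m(T) = (1 + T)*(4 + T) (m(T) = (T + 4)*(T + 1) = (4 + T)*(1 + T) = (1 + T)*(4 + T))
(386 - 3655)/(-3151 + 17*(m(6) + 27)) = (386 - 3655)/(-3151 + 17*((4 + 6² + 5*6) + 27)) = -3269/(-3151 + 17*((4 + 36 + 30) + 27)) = -3269/(-3151 + 17*(70 + 27)) = -3269/(-3151 + 17*97) = -3269/(-3151 + 1649) = -3269/(-1502) = -3269*(-1/1502) = 3269/1502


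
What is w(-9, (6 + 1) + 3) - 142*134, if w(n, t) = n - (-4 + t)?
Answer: -19043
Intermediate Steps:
w(n, t) = 4 + n - t (w(n, t) = n + (4 - t) = 4 + n - t)
w(-9, (6 + 1) + 3) - 142*134 = (4 - 9 - ((6 + 1) + 3)) - 142*134 = (4 - 9 - (7 + 3)) - 19028 = (4 - 9 - 1*10) - 19028 = (4 - 9 - 10) - 19028 = -15 - 19028 = -19043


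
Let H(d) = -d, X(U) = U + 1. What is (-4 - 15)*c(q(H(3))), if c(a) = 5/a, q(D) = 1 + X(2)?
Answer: -95/4 ≈ -23.750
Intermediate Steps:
X(U) = 1 + U
q(D) = 4 (q(D) = 1 + (1 + 2) = 1 + 3 = 4)
(-4 - 15)*c(q(H(3))) = (-4 - 15)*(5/4) = -95/4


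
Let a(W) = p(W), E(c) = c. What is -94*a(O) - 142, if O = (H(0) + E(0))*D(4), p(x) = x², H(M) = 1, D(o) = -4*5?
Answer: -37742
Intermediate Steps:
D(o) = -20
O = -20 (O = (1 + 0)*(-20) = 1*(-20) = -20)
a(W) = W²
-94*a(O) - 142 = -94*(-20)² - 142 = -94*400 - 142 = -37600 - 142 = -37742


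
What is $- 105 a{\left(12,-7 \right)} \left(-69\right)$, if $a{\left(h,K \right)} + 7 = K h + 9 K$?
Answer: $-1115730$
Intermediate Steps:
$a{\left(h,K \right)} = -7 + 9 K + K h$ ($a{\left(h,K \right)} = -7 + \left(K h + 9 K\right) = -7 + \left(9 K + K h\right) = -7 + 9 K + K h$)
$- 105 a{\left(12,-7 \right)} \left(-69\right) = - 105 \left(-7 + 9 \left(-7\right) - 84\right) \left(-69\right) = - 105 \left(-7 - 63 - 84\right) \left(-69\right) = \left(-105\right) \left(-154\right) \left(-69\right) = 16170 \left(-69\right) = -1115730$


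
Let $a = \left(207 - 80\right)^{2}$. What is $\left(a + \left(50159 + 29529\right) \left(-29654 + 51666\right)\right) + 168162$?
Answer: $1754276547$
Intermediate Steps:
$a = 16129$ ($a = 127^{2} = 16129$)
$\left(a + \left(50159 + 29529\right) \left(-29654 + 51666\right)\right) + 168162 = \left(16129 + \left(50159 + 29529\right) \left(-29654 + 51666\right)\right) + 168162 = \left(16129 + 79688 \cdot 22012\right) + 168162 = \left(16129 + 1754092256\right) + 168162 = 1754108385 + 168162 = 1754276547$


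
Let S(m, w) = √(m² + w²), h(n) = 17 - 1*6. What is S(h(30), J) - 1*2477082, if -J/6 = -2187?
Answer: -2477082 + √172187005 ≈ -2.4640e+6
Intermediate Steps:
J = 13122 (J = -6*(-2187) = 13122)
h(n) = 11 (h(n) = 17 - 6 = 11)
S(h(30), J) - 1*2477082 = √(11² + 13122²) - 1*2477082 = √(121 + 172186884) - 2477082 = √172187005 - 2477082 = -2477082 + √172187005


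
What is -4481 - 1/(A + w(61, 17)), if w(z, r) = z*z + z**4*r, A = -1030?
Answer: -1054746688229/235381988 ≈ -4481.0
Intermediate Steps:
w(z, r) = z**2 + r*z**4
-4481 - 1/(A + w(61, 17)) = -4481 - 1/(-1030 + (61**2 + 17*61**4)) = -4481 - 1/(-1030 + (3721 + 17*13845841)) = -4481 - 1/(-1030 + (3721 + 235379297)) = -4481 - 1/(-1030 + 235383018) = -4481 - 1/235381988 = -1054746688229/235381988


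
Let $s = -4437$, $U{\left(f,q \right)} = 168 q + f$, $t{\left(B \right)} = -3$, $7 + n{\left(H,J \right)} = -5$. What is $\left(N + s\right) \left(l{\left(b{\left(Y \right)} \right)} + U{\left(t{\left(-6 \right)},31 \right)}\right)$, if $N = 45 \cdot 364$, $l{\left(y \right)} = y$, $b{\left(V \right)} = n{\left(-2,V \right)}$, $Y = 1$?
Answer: $62019999$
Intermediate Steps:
$n{\left(H,J \right)} = -12$ ($n{\left(H,J \right)} = -7 - 5 = -12$)
$b{\left(V \right)} = -12$
$U{\left(f,q \right)} = f + 168 q$
$N = 16380$
$\left(N + s\right) \left(l{\left(b{\left(Y \right)} \right)} + U{\left(t{\left(-6 \right)},31 \right)}\right) = \left(16380 - 4437\right) \left(-12 + \left(-3 + 168 \cdot 31\right)\right) = 11943 \left(-12 + \left(-3 + 5208\right)\right) = 11943 \left(-12 + 5205\right) = 11943 \cdot 5193 = 62019999$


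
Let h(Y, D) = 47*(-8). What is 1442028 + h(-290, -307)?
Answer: 1441652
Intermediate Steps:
h(Y, D) = -376
1442028 + h(-290, -307) = 1442028 - 376 = 1441652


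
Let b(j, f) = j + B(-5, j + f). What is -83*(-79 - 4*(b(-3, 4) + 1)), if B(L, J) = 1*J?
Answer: 6225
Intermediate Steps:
B(L, J) = J
b(j, f) = f + 2*j (b(j, f) = j + (j + f) = j + (f + j) = f + 2*j)
-83*(-79 - 4*(b(-3, 4) + 1)) = -83*(-79 - 4*((4 + 2*(-3)) + 1)) = -83*(-79 - 4*((4 - 6) + 1)) = -83*(-79 - 4*(-2 + 1)) = -83*(-79 - 4*(-1)) = -83*(-79 + 4) = -83*(-75) = 6225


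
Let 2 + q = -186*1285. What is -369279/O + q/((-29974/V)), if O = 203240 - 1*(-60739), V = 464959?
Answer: 181087538512053/48842633 ≈ 3.7076e+6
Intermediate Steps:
q = -239012 (q = -2 - 186*1285 = -2 - 239010 = -239012)
O = 263979 (O = 203240 + 60739 = 263979)
-369279/O + q/((-29974/V)) = -369279/263979 - 239012/((-29974/464959)) = -369279*1/263979 - 239012/((-29974*1/464959)) = -4559/3259 - 239012/(-29974/464959) = -4559/3259 - 239012*(-464959/29974) = -4559/3259 + 55565390254/14987 = 181087538512053/48842633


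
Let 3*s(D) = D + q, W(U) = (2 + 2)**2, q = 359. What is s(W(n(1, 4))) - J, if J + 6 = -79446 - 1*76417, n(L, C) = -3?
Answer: 155994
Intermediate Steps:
J = -155869 (J = -6 + (-79446 - 1*76417) = -6 + (-79446 - 76417) = -6 - 155863 = -155869)
W(U) = 16 (W(U) = 4**2 = 16)
s(D) = 359/3 + D/3 (s(D) = (D + 359)/3 = (359 + D)/3 = 359/3 + D/3)
s(W(n(1, 4))) - J = (359/3 + (1/3)*16) - 1*(-155869) = (359/3 + 16/3) + 155869 = 125 + 155869 = 155994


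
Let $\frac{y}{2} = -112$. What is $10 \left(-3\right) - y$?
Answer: $194$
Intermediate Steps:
$y = -224$ ($y = 2 \left(-112\right) = -224$)
$10 \left(-3\right) - y = 10 \left(-3\right) - -224 = -30 + 224 = 194$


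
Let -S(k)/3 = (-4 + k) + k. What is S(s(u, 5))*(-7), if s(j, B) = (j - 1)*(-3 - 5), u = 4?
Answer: -1092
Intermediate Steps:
s(j, B) = 8 - 8*j (s(j, B) = (-1 + j)*(-8) = 8 - 8*j)
S(k) = 12 - 6*k (S(k) = -3*((-4 + k) + k) = -3*(-4 + 2*k) = 12 - 6*k)
S(s(u, 5))*(-7) = (12 - 6*(8 - 8*4))*(-7) = (12 - 6*(8 - 32))*(-7) = (12 - 6*(-24))*(-7) = (12 + 144)*(-7) = 156*(-7) = -1092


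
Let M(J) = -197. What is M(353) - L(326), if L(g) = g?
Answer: -523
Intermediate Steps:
M(353) - L(326) = -197 - 1*326 = -197 - 326 = -523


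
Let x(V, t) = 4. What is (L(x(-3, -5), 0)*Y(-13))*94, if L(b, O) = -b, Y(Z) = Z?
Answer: 4888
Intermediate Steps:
(L(x(-3, -5), 0)*Y(-13))*94 = (-1*4*(-13))*94 = -4*(-13)*94 = 52*94 = 4888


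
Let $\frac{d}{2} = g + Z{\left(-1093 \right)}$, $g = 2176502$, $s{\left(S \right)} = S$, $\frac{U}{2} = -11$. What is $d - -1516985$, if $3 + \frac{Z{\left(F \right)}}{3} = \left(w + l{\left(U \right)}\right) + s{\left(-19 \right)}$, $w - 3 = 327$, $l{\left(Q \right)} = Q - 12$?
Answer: $5871633$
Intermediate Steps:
$U = -22$ ($U = 2 \left(-11\right) = -22$)
$l{\left(Q \right)} = -12 + Q$ ($l{\left(Q \right)} = Q - 12 = -12 + Q$)
$w = 330$ ($w = 3 + 327 = 330$)
$Z{\left(F \right)} = 822$ ($Z{\left(F \right)} = -9 + 3 \left(\left(330 - 34\right) - 19\right) = -9 + 3 \left(296 - 19\right) = -9 + 3 \cdot 277 = -9 + 831 = 822$)
$d = 4354648$ ($d = 2 \left(2176502 + 822\right) = 2 \cdot 2177324 = 4354648$)
$d - -1516985 = 4354648 - -1516985 = 4354648 + 1516985 = 5871633$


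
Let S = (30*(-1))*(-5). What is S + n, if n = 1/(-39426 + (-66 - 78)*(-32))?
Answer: 5222699/34818 ≈ 150.00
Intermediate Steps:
S = 150 (S = -30*(-5) = 150)
n = -1/34818 (n = 1/(-39426 - 144*(-32)) = 1/(-39426 + 4608) = 1/(-34818) = -1/34818 ≈ -2.8721e-5)
S + n = 150 - 1/34818 = 5222699/34818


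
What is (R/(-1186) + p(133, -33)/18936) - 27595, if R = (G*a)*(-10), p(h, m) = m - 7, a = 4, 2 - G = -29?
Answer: -38731732870/1403631 ≈ -27594.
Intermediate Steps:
G = 31 (G = 2 - 1*(-29) = 2 + 29 = 31)
p(h, m) = -7 + m
R = -1240 (R = (31*4)*(-10) = 124*(-10) = -1240)
(R/(-1186) + p(133, -33)/18936) - 27595 = (-1240/(-1186) + (-7 - 33)/18936) - 27595 = (-1240*(-1/1186) - 40*1/18936) - 27595 = (620/593 - 5/2367) - 27595 = 1464575/1403631 - 27595 = -38731732870/1403631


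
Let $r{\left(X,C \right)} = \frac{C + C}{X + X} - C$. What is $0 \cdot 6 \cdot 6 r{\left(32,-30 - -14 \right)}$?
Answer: $0$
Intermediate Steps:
$r{\left(X,C \right)} = - C + \frac{C}{X}$ ($r{\left(X,C \right)} = \frac{2 C}{2 X} - C = 2 C \frac{1}{2 X} - C = \frac{C}{X} - C = - C + \frac{C}{X}$)
$0 \cdot 6 \cdot 6 r{\left(32,-30 - -14 \right)} = 0 \cdot 6 \cdot 6 \left(- (-30 - -14) + \frac{-30 - -14}{32}\right) = 0 \cdot 6 \left(- (-30 + 14) + \left(-30 + 14\right) \frac{1}{32}\right) = 0 \left(\left(-1\right) \left(-16\right) - \frac{1}{2}\right) = 0 \left(16 - \frac{1}{2}\right) = 0 \cdot \frac{31}{2} = 0$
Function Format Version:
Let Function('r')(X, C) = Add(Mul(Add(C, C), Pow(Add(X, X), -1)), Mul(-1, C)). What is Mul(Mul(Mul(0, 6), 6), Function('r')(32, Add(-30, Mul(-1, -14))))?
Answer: 0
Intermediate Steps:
Function('r')(X, C) = Add(Mul(-1, C), Mul(C, Pow(X, -1))) (Function('r')(X, C) = Add(Mul(Mul(2, C), Pow(Mul(2, X), -1)), Mul(-1, C)) = Add(Mul(Mul(2, C), Mul(Rational(1, 2), Pow(X, -1))), Mul(-1, C)) = Add(Mul(C, Pow(X, -1)), Mul(-1, C)) = Add(Mul(-1, C), Mul(C, Pow(X, -1))))
Mul(Mul(Mul(0, 6), 6), Function('r')(32, Add(-30, Mul(-1, -14)))) = Mul(Mul(Mul(0, 6), 6), Add(Mul(-1, Add(-30, Mul(-1, -14))), Mul(Add(-30, Mul(-1, -14)), Pow(32, -1)))) = Mul(Mul(0, 6), Add(Mul(-1, Add(-30, 14)), Mul(Add(-30, 14), Rational(1, 32)))) = Mul(0, Add(Mul(-1, -16), Mul(-16, Rational(1, 32)))) = Mul(0, Add(16, Rational(-1, 2))) = Mul(0, Rational(31, 2)) = 0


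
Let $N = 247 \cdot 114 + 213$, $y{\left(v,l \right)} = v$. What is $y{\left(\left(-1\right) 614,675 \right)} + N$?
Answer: $27757$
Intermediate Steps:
$N = 28371$ ($N = 28158 + 213 = 28371$)
$y{\left(\left(-1\right) 614,675 \right)} + N = \left(-1\right) 614 + 28371 = -614 + 28371 = 27757$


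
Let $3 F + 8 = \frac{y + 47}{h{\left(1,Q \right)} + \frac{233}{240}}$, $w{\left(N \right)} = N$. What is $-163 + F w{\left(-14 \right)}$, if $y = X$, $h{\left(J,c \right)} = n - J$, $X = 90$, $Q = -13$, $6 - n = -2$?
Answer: $- \frac{1181521}{5739} \approx -205.88$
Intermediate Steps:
$n = 8$ ($n = 6 - -2 = 6 + 2 = 8$)
$h{\left(J,c \right)} = 8 - J$
$y = 90$
$F = \frac{17576}{5739}$ ($F = - \frac{8}{3} + \frac{\left(90 + 47\right) \frac{1}{\left(8 - 1\right) + \frac{233}{240}}}{3} = - \frac{8}{3} + \frac{137 \frac{1}{\left(8 - 1\right) + 233 \cdot \frac{1}{240}}}{3} = - \frac{8}{3} + \frac{137 \frac{1}{7 + \frac{233}{240}}}{3} = - \frac{8}{3} + \frac{137 \frac{1}{\frac{1913}{240}}}{3} = - \frac{8}{3} + \frac{137 \cdot \frac{240}{1913}}{3} = - \frac{8}{3} + \frac{1}{3} \cdot \frac{32880}{1913} = - \frac{8}{3} + \frac{10960}{1913} = \frac{17576}{5739} \approx 3.0626$)
$-163 + F w{\left(-14 \right)} = -163 + \frac{17576}{5739} \left(-14\right) = -163 - \frac{246064}{5739} = - \frac{1181521}{5739}$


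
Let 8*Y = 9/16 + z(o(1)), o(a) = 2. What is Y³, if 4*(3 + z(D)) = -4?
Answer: -166375/2097152 ≈ -0.079334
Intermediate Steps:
z(D) = -4 (z(D) = -3 + (¼)*(-4) = -3 - 1 = -4)
Y = -55/128 (Y = (9/16 - 4)/8 = (⅛)*(-55/16) = -55/128 ≈ -0.42969)
Y³ = (-55/128)³ = -166375/2097152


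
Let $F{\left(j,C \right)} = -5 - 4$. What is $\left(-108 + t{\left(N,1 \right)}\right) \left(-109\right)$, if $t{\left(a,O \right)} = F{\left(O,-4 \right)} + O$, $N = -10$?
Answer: $12644$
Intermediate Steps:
$F{\left(j,C \right)} = -9$
$t{\left(a,O \right)} = -9 + O$
$\left(-108 + t{\left(N,1 \right)}\right) \left(-109\right) = \left(-108 + \left(-9 + 1\right)\right) \left(-109\right) = \left(-108 - 8\right) \left(-109\right) = \left(-116\right) \left(-109\right) = 12644$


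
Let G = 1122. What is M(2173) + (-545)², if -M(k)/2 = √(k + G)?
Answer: 297025 - 2*√3295 ≈ 2.9691e+5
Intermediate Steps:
M(k) = -2*√(1122 + k) (M(k) = -2*√(k + 1122) = -2*√(1122 + k))
M(2173) + (-545)² = -2*√(1122 + 2173) + (-545)² = -2*√3295 + 297025 = 297025 - 2*√3295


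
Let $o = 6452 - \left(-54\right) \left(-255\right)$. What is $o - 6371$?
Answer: $-13689$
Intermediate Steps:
$o = -7318$ ($o = 6452 - 13770 = -7318$)
$o - 6371 = -7318 - 6371 = -13689$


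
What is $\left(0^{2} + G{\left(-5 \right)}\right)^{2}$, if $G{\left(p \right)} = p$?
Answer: $25$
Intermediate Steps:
$\left(0^{2} + G{\left(-5 \right)}\right)^{2} = \left(0^{2} - 5\right)^{2} = \left(0 - 5\right)^{2} = \left(-5\right)^{2} = 25$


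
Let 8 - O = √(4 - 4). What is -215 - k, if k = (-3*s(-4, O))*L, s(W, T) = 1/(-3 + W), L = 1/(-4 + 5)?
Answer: -1508/7 ≈ -215.43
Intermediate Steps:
L = 1 (L = 1/1 = 1)
O = 8 (O = 8 - √(4 - 4) = 8 - √0 = 8 - 1*0 = 8 + 0 = 8)
k = 3/7 (k = -3/(-3 - 4)*1 = -3/(-7)*1 = -3*(-⅐)*1 = (3/7)*1 = 3/7 ≈ 0.42857)
-215 - k = -215 - 1*3/7 = -215 - 3/7 = -1508/7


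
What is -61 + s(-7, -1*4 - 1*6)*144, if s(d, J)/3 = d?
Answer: -3085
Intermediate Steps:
s(d, J) = 3*d
-61 + s(-7, -1*4 - 1*6)*144 = -61 + (3*(-7))*144 = -61 - 21*144 = -61 - 3024 = -3085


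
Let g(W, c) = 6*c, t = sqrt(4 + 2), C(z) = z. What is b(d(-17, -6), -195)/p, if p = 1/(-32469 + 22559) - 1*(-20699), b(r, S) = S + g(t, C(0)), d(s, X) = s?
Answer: -1932450/205127089 ≈ -0.0094207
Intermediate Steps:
t = sqrt(6) ≈ 2.4495
b(r, S) = S (b(r, S) = S + 6*0 = S + 0 = S)
p = 205127089/9910 (p = 1/(-9910) + 20699 = -1/9910 + 20699 = 205127089/9910 ≈ 20699.)
b(d(-17, -6), -195)/p = -195/205127089/9910 = -195*9910/205127089 = -1932450/205127089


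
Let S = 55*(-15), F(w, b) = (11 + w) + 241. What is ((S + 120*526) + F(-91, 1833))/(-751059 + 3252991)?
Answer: 15614/625483 ≈ 0.024963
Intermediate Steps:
F(w, b) = 252 + w
S = -825
((S + 120*526) + F(-91, 1833))/(-751059 + 3252991) = ((-825 + 120*526) + (252 - 91))/(-751059 + 3252991) = ((-825 + 63120) + 161)/2501932 = (62295 + 161)*(1/2501932) = 62456*(1/2501932) = 15614/625483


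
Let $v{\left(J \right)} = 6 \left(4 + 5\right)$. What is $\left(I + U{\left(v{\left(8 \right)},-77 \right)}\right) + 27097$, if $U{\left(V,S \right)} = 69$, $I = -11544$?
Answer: $15622$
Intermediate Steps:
$v{\left(J \right)} = 54$ ($v{\left(J \right)} = 6 \cdot 9 = 54$)
$\left(I + U{\left(v{\left(8 \right)},-77 \right)}\right) + 27097 = \left(-11544 + 69\right) + 27097 = -11475 + 27097 = 15622$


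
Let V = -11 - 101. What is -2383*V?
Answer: 266896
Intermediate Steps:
V = -112
-2383*V = -2383*(-112) = 266896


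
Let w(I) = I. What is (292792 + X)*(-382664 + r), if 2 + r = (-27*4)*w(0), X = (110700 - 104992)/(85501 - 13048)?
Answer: -8117748133434344/72453 ≈ -1.1204e+11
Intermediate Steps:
X = 5708/72453 ≈ 0.078782
r = -2 (r = -2 - 27*4*0 = -2 - 108*0 = -2 + 0 = -2)
(292792 + X)*(-382664 + r) = (292792 + 5708/72453)*(-382664 - 2) = (21213664484/72453)*(-382666) = -8117748133434344/72453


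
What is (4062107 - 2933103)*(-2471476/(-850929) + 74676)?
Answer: 71744191132701920/850929 ≈ 8.4313e+10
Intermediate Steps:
(4062107 - 2933103)*(-2471476/(-850929) + 74676) = 1129004*(-2471476*(-1/850929) + 74676) = 1129004*(2471476/850929 + 74676) = 1129004*(63546445480/850929) = 71744191132701920/850929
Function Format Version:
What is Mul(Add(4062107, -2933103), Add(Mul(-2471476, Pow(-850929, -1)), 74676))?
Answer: Rational(71744191132701920, 850929) ≈ 8.4313e+10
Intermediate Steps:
Mul(Add(4062107, -2933103), Add(Mul(-2471476, Pow(-850929, -1)), 74676)) = Mul(1129004, Add(Mul(-2471476, Rational(-1, 850929)), 74676)) = Mul(1129004, Add(Rational(2471476, 850929), 74676)) = Mul(1129004, Rational(63546445480, 850929)) = Rational(71744191132701920, 850929)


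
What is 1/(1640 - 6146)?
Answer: -1/4506 ≈ -0.00022193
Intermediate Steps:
1/(1640 - 6146) = 1/(-4506) = -1/4506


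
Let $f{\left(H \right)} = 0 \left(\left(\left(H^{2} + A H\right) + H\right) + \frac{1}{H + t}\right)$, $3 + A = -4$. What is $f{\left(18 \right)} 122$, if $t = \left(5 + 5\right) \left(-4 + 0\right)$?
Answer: $0$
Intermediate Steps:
$A = -7$ ($A = -3 - 4 = -7$)
$t = -40$ ($t = 10 \left(-4\right) = -40$)
$f{\left(H \right)} = 0$ ($f{\left(H \right)} = 0 \left(\left(\left(H^{2} - 7 H\right) + H\right) + \frac{1}{H - 40}\right) = 0 \left(\left(H^{2} - 6 H\right) + \frac{1}{-40 + H}\right) = 0 \left(H^{2} + \frac{1}{-40 + H} - 6 H\right) = 0$)
$f{\left(18 \right)} 122 = 0 \cdot 122 = 0$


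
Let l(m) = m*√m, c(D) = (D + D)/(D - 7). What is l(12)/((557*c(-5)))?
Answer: 144*√3/2785 ≈ 0.089557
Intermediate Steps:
c(D) = 2*D/(-7 + D) (c(D) = (2*D)/(-7 + D) = 2*D/(-7 + D))
l(m) = m^(3/2)
l(12)/((557*c(-5))) = 12^(3/2)/((557*(2*(-5)/(-7 - 5)))) = (24*√3)/((557*(2*(-5)/(-12)))) = (24*√3)/((557*(2*(-5)*(-1/12)))) = (24*√3)/((557*(⅚))) = (24*√3)/(2785/6) = (24*√3)*(6/2785) = 144*√3/2785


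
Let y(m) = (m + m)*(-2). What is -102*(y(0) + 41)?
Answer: -4182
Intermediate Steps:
y(m) = -4*m (y(m) = (2*m)*(-2) = -4*m)
-102*(y(0) + 41) = -102*(-4*0 + 41) = -102*(0 + 41) = -102*41 = -4182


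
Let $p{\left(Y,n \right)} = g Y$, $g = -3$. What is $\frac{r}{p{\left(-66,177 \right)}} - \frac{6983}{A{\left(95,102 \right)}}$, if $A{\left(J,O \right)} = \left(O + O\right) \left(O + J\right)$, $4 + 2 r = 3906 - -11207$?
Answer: $\frac{25184801}{663102} \approx 37.98$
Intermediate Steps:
$r = \frac{15109}{2}$ ($r = -2 + \frac{3906 - -11207}{2} = -2 + \frac{3906 + 11207}{2} = -2 + \frac{1}{2} \cdot 15113 = -2 + \frac{15113}{2} = \frac{15109}{2} \approx 7554.5$)
$A{\left(J,O \right)} = 2 O \left(J + O\right)$
$p{\left(Y,n \right)} = - 3 Y$
$\frac{r}{p{\left(-66,177 \right)}} - \frac{6983}{A{\left(95,102 \right)}} = \frac{15109}{2 \left(\left(-3\right) \left(-66\right)\right)} - \frac{6983}{2 \cdot 102 \left(95 + 102\right)} = \frac{15109}{2 \cdot 198} - \frac{6983}{2 \cdot 102 \cdot 197} = \frac{15109}{2} \cdot \frac{1}{198} - \frac{6983}{40188} = \frac{15109}{396} - \frac{6983}{40188} = \frac{25184801}{663102}$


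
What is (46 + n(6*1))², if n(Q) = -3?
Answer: 1849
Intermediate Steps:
(46 + n(6*1))² = (46 - 3)² = 43² = 1849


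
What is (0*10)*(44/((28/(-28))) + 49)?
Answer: 0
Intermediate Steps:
(0*10)*(44/((28/(-28))) + 49) = 0*(44/((28*(-1/28))) + 49) = 0*(44/(-1) + 49) = 0*(44*(-1) + 49) = 0*(-44 + 49) = 0*5 = 0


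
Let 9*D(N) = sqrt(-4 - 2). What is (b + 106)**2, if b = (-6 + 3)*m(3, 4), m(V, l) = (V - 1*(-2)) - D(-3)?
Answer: (273 + I*sqrt(6))**2/9 ≈ 8280.3 + 148.6*I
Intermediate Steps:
D(N) = I*sqrt(6)/9 (D(N) = sqrt(-4 - 2)/9 = sqrt(-6)/9 = (I*sqrt(6))/9 = I*sqrt(6)/9)
m(V, l) = 2 + V - I*sqrt(6)/9 (m(V, l) = (V - 1*(-2)) - I*sqrt(6)/9 = (V + 2) - I*sqrt(6)/9 = (2 + V) - I*sqrt(6)/9 = 2 + V - I*sqrt(6)/9)
b = -15 + I*sqrt(6)/3 (b = (-6 + 3)*(2 + 3 - I*sqrt(6)/9) = -3*(5 - I*sqrt(6)/9) = -15 + I*sqrt(6)/3 ≈ -15.0 + 0.8165*I)
(b + 106)**2 = ((-15 + I*sqrt(6)/3) + 106)**2 = (91 + I*sqrt(6)/3)**2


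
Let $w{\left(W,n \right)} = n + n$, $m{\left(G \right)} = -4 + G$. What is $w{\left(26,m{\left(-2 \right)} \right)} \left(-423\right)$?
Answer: $5076$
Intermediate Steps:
$w{\left(W,n \right)} = 2 n$
$w{\left(26,m{\left(-2 \right)} \right)} \left(-423\right) = 2 \left(-4 - 2\right) \left(-423\right) = 2 \left(-6\right) \left(-423\right) = \left(-12\right) \left(-423\right) = 5076$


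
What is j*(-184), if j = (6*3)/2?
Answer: -1656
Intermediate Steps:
j = 9 (j = 18*(½) = 9)
j*(-184) = 9*(-184) = -1656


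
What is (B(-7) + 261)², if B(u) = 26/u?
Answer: 3243601/49 ≈ 66196.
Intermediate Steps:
(B(-7) + 261)² = (26/(-7) + 261)² = (26*(-⅐) + 261)² = (-26/7 + 261)² = (1801/7)² = 3243601/49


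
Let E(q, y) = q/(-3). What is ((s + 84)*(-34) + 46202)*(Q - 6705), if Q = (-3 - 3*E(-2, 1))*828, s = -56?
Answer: -490736250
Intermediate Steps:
E(q, y) = -q/3 (E(q, y) = q*(-⅓) = -q/3)
Q = -4140 (Q = (-3 - (-1)*(-2))*828 = (-3 - 3*⅔)*828 = (-3 - 2)*828 = -5*828 = -4140)
((s + 84)*(-34) + 46202)*(Q - 6705) = ((-56 + 84)*(-34) + 46202)*(-4140 - 6705) = (28*(-34) + 46202)*(-10845) = (-952 + 46202)*(-10845) = 45250*(-10845) = -490736250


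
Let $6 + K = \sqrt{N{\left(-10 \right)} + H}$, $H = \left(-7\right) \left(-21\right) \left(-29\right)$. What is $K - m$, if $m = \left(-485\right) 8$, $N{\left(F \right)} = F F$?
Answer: $3874 + i \sqrt{4163} \approx 3874.0 + 64.521 i$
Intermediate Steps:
$N{\left(F \right)} = F^{2}$
$H = -4263$ ($H = 147 \left(-29\right) = -4263$)
$m = -3880$
$K = -6 + i \sqrt{4163}$ ($K = -6 + \sqrt{\left(-10\right)^{2} - 4263} = -6 + \sqrt{100 - 4263} = -6 + \sqrt{-4163} = -6 + i \sqrt{4163} \approx -6.0 + 64.521 i$)
$K - m = \left(-6 + i \sqrt{4163}\right) - -3880 = \left(-6 + i \sqrt{4163}\right) + 3880 = 3874 + i \sqrt{4163}$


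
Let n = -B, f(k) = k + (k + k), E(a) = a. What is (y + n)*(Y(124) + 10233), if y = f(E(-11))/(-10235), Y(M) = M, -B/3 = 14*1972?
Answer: 8779666941261/10235 ≈ 8.5781e+8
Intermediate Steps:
B = -82824 (B = -42*1972 = -3*27608 = -82824)
f(k) = 3*k (f(k) = k + 2*k = 3*k)
n = 82824 (n = -1*(-82824) = 82824)
y = 33/10235 (y = (3*(-11))/(-10235) = -33*(-1/10235) = 33/10235 ≈ 0.0032242)
(y + n)*(Y(124) + 10233) = (33/10235 + 82824)*(124 + 10233) = (847703673/10235)*10357 = 8779666941261/10235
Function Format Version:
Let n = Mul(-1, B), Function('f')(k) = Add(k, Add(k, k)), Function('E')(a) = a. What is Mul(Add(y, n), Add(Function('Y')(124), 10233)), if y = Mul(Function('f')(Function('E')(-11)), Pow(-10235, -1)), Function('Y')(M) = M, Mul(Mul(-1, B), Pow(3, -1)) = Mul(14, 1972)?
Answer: Rational(8779666941261, 10235) ≈ 8.5781e+8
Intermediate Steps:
B = -82824 (B = Mul(-3, Mul(14, 1972)) = Mul(-3, 27608) = -82824)
Function('f')(k) = Mul(3, k) (Function('f')(k) = Add(k, Mul(2, k)) = Mul(3, k))
n = 82824 (n = Mul(-1, -82824) = 82824)
y = Rational(33, 10235) (y = Mul(Mul(3, -11), Pow(-10235, -1)) = Mul(-33, Rational(-1, 10235)) = Rational(33, 10235) ≈ 0.0032242)
Mul(Add(y, n), Add(Function('Y')(124), 10233)) = Mul(Add(Rational(33, 10235), 82824), Add(124, 10233)) = Mul(Rational(847703673, 10235), 10357) = Rational(8779666941261, 10235)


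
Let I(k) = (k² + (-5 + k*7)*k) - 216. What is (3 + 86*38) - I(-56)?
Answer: -21881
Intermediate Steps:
I(k) = -216 + k² + k*(-5 + 7*k) (I(k) = (k² + (-5 + 7*k)*k) - 216 = (k² + k*(-5 + 7*k)) - 216 = -216 + k² + k*(-5 + 7*k))
(3 + 86*38) - I(-56) = (3 + 86*38) - (-216 - 5*(-56) + 8*(-56)²) = (3 + 3268) - (-216 + 280 + 8*3136) = 3271 - (-216 + 280 + 25088) = 3271 - 1*25152 = 3271 - 25152 = -21881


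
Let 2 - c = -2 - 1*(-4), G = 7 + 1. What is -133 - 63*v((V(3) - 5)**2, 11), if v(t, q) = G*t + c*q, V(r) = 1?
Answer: -8197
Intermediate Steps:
G = 8
c = 0 (c = 2 - (-2 - 1*(-4)) = 2 - (-2 + 4) = 2 - 1*2 = 2 - 2 = 0)
v(t, q) = 8*t (v(t, q) = 8*t + 0*q = 8*t + 0 = 8*t)
-133 - 63*v((V(3) - 5)**2, 11) = -133 - 504*(1 - 5)**2 = -133 - 504*(-4)**2 = -133 - 504*16 = -133 - 63*128 = -133 - 8064 = -8197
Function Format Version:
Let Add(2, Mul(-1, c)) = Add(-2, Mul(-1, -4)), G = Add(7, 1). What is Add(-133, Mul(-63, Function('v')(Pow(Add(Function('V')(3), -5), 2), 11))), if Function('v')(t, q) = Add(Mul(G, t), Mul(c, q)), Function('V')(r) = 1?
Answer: -8197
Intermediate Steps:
G = 8
c = 0 (c = Add(2, Mul(-1, Add(-2, Mul(-1, -4)))) = Add(2, Mul(-1, Add(-2, 4))) = Add(2, Mul(-1, 2)) = Add(2, -2) = 0)
Function('v')(t, q) = Mul(8, t) (Function('v')(t, q) = Add(Mul(8, t), Mul(0, q)) = Add(Mul(8, t), 0) = Mul(8, t))
Add(-133, Mul(-63, Function('v')(Pow(Add(Function('V')(3), -5), 2), 11))) = Add(-133, Mul(-63, Mul(8, Pow(Add(1, -5), 2)))) = Add(-133, Mul(-63, Mul(8, Pow(-4, 2)))) = Add(-133, Mul(-63, Mul(8, 16))) = Add(-133, Mul(-63, 128)) = Add(-133, -8064) = -8197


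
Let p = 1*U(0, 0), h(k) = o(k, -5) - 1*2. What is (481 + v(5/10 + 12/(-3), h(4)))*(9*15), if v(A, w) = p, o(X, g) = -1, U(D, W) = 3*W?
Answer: 64935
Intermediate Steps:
h(k) = -3 (h(k) = -1 - 1*2 = -1 - 2 = -3)
p = 0 (p = 1*(3*0) = 1*0 = 0)
v(A, w) = 0
(481 + v(5/10 + 12/(-3), h(4)))*(9*15) = (481 + 0)*(9*15) = 481*135 = 64935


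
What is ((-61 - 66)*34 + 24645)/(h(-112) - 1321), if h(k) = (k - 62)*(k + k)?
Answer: 20327/37655 ≈ 0.53982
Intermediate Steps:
h(k) = 2*k*(-62 + k) (h(k) = (-62 + k)*(2*k) = 2*k*(-62 + k))
((-61 - 66)*34 + 24645)/(h(-112) - 1321) = ((-61 - 66)*34 + 24645)/(2*(-112)*(-62 - 112) - 1321) = (-127*34 + 24645)/(2*(-112)*(-174) - 1321) = (-4318 + 24645)/(38976 - 1321) = 20327/37655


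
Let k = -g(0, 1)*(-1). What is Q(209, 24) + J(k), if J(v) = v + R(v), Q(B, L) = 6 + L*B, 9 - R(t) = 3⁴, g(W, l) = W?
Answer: 4950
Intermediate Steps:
R(t) = -72 (R(t) = 9 - 1*3⁴ = 9 - 1*81 = 9 - 81 = -72)
Q(B, L) = 6 + B*L
k = 0 (k = -1*0*(-1) = 0*(-1) = 0)
J(v) = -72 + v (J(v) = v - 72 = -72 + v)
Q(209, 24) + J(k) = (6 + 209*24) + (-72 + 0) = (6 + 5016) - 72 = 5022 - 72 = 4950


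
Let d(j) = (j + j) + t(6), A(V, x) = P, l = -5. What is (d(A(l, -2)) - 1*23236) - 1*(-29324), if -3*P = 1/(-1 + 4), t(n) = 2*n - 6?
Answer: 54844/9 ≈ 6093.8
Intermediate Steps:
t(n) = -6 + 2*n
P = -⅑ (P = -1/(3*(-1 + 4)) = -⅓/3 = -⅓*⅓ = -⅑ ≈ -0.11111)
A(V, x) = -⅑
d(j) = 6 + 2*j (d(j) = (j + j) + (-6 + 2*6) = 2*j + (-6 + 12) = 2*j + 6 = 6 + 2*j)
(d(A(l, -2)) - 1*23236) - 1*(-29324) = ((6 + 2*(-⅑)) - 1*23236) - 1*(-29324) = ((6 - 2/9) - 23236) + 29324 = (52/9 - 23236) + 29324 = -209072/9 + 29324 = 54844/9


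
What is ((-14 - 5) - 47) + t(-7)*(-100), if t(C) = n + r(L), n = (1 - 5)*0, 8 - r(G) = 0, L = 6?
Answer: -866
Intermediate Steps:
r(G) = 8 (r(G) = 8 - 1*0 = 8 + 0 = 8)
n = 0 (n = -4*0 = 0)
t(C) = 8 (t(C) = 0 + 8 = 8)
((-14 - 5) - 47) + t(-7)*(-100) = ((-14 - 5) - 47) + 8*(-100) = (-19 - 47) - 800 = -66 - 800 = -866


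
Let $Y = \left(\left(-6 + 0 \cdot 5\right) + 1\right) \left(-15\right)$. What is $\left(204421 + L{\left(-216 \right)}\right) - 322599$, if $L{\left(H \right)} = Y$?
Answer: $-118103$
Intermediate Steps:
$Y = 75$ ($Y = \left(\left(-6 + 0\right) + 1\right) \left(-15\right) = \left(-6 + 1\right) \left(-15\right) = \left(-5\right) \left(-15\right) = 75$)
$L{\left(H \right)} = 75$
$\left(204421 + L{\left(-216 \right)}\right) - 322599 = \left(204421 + 75\right) - 322599 = 204496 - 322599 = -118103$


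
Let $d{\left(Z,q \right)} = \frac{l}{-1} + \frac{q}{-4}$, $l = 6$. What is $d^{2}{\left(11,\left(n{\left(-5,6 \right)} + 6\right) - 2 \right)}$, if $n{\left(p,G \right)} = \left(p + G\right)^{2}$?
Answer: $\frac{841}{16} \approx 52.563$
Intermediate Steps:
$n{\left(p,G \right)} = \left(G + p\right)^{2}$
$d{\left(Z,q \right)} = -6 - \frac{q}{4}$ ($d{\left(Z,q \right)} = \frac{6}{-1} + \frac{q}{-4} = 6 \left(-1\right) + q \left(- \frac{1}{4}\right) = -6 - \frac{q}{4}$)
$d^{2}{\left(11,\left(n{\left(-5,6 \right)} + 6\right) - 2 \right)} = \left(-6 - \frac{\left(\left(6 - 5\right)^{2} + 6\right) - 2}{4}\right)^{2} = \left(-6 - \frac{\left(1^{2} + 6\right) - 2}{4}\right)^{2} = \left(-6 - \frac{\left(1 + 6\right) - 2}{4}\right)^{2} = \left(-6 - \frac{7 - 2}{4}\right)^{2} = \left(-6 - \frac{5}{4}\right)^{2} = \left(- \frac{29}{4}\right)^{2} = \frac{841}{16}$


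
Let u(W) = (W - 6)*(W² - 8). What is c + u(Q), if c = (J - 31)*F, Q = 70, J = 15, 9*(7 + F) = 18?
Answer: 313168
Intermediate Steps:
F = -5 (F = -7 + (⅑)*18 = -7 + 2 = -5)
c = 80 (c = (15 - 31)*(-5) = -16*(-5) = 80)
u(W) = (-8 + W²)*(-6 + W) (u(W) = (-6 + W)*(-8 + W²) = (-8 + W²)*(-6 + W))
c + u(Q) = 80 + (48 + 70³ - 8*70 - 6*70²) = 80 + (48 + 343000 - 560 - 6*4900) = 80 + (48 + 343000 - 560 - 29400) = 80 + 313088 = 313168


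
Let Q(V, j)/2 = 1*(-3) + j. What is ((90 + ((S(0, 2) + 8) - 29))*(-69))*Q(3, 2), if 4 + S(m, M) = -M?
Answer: 8694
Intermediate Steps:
S(m, M) = -4 - M
Q(V, j) = -6 + 2*j (Q(V, j) = 2*(1*(-3) + j) = 2*(-3 + j) = -6 + 2*j)
((90 + ((S(0, 2) + 8) - 29))*(-69))*Q(3, 2) = ((90 + (((-4 - 1*2) + 8) - 29))*(-69))*(-6 + 2*2) = ((90 + (((-4 - 2) + 8) - 29))*(-69))*(-6 + 4) = ((90 + ((-6 + 8) - 29))*(-69))*(-2) = ((90 + (2 - 29))*(-69))*(-2) = ((90 - 27)*(-69))*(-2) = (63*(-69))*(-2) = -4347*(-2) = 8694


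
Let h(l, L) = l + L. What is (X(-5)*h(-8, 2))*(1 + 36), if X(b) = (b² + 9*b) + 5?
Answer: 3330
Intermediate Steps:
h(l, L) = L + l
X(b) = 5 + b² + 9*b
(X(-5)*h(-8, 2))*(1 + 36) = ((5 + (-5)² + 9*(-5))*(2 - 8))*(1 + 36) = ((5 + 25 - 45)*(-6))*37 = -15*(-6)*37 = 90*37 = 3330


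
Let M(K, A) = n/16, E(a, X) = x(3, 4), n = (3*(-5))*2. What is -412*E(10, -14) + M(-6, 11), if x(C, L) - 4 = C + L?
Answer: -36271/8 ≈ -4533.9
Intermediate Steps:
n = -30 (n = -15*2 = -30)
x(C, L) = 4 + C + L (x(C, L) = 4 + (C + L) = 4 + C + L)
E(a, X) = 11 (E(a, X) = 4 + 3 + 4 = 11)
M(K, A) = -15/8 (M(K, A) = -30/16 = -30*1/16 = -15/8)
-412*E(10, -14) + M(-6, 11) = -412*11 - 15/8 = -4532 - 15/8 = -36271/8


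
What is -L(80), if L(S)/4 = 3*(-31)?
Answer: 372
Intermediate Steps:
L(S) = -372 (L(S) = 4*(3*(-31)) = 4*(-93) = -372)
-L(80) = -1*(-372) = 372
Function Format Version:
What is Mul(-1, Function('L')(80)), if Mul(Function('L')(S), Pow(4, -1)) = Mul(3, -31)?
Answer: 372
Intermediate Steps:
Function('L')(S) = -372 (Function('L')(S) = Mul(4, Mul(3, -31)) = Mul(4, -93) = -372)
Mul(-1, Function('L')(80)) = Mul(-1, -372) = 372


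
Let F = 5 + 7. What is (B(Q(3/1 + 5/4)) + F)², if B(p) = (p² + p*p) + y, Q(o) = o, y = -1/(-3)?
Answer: 1352569/576 ≈ 2348.2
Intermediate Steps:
y = ⅓ (y = -1*(-⅓) = ⅓ ≈ 0.33333)
B(p) = ⅓ + 2*p² (B(p) = (p² + p*p) + ⅓ = (p² + p²) + ⅓ = 2*p² + ⅓ = ⅓ + 2*p²)
F = 12
(B(Q(3/1 + 5/4)) + F)² = ((⅓ + 2*(3/1 + 5/4)²) + 12)² = ((⅓ + 2*(3*1 + 5*(¼))²) + 12)² = ((⅓ + 2*(3 + 5/4)²) + 12)² = ((⅓ + 2*(17/4)²) + 12)² = ((⅓ + 2*(289/16)) + 12)² = ((⅓ + 289/8) + 12)² = (875/24 + 12)² = (1163/24)² = 1352569/576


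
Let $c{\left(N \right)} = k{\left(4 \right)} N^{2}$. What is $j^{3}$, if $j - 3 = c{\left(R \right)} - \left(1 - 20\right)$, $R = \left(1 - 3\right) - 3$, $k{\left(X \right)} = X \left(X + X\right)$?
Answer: $555412248$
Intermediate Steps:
$k{\left(X \right)} = 2 X^{2}$ ($k{\left(X \right)} = X 2 X = 2 X^{2}$)
$R = -5$ ($R = -2 - 3 = -5$)
$c{\left(N \right)} = 32 N^{2}$ ($c{\left(N \right)} = 2 \cdot 4^{2} N^{2} = 2 \cdot 16 N^{2} = 32 N^{2}$)
$j = 822$ ($j = 3 - \left(1 - 800 - 20\right) = 3 + \left(32 \cdot 25 - \left(1 - 20\right)\right) = 3 + \left(800 - -19\right) = 3 + \left(800 + 19\right) = 3 + 819 = 822$)
$j^{3} = 822^{3} = 555412248$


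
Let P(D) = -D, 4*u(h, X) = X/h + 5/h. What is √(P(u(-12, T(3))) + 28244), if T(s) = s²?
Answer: √4067178/12 ≈ 168.06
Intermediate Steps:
u(h, X) = 5/(4*h) + X/(4*h) (u(h, X) = (X/h + 5/h)/4 = (5/h + X/h)/4 = 5/(4*h) + X/(4*h))
√(P(u(-12, T(3))) + 28244) = √(-(5 + 3²)/(4*(-12)) + 28244) = √(-(-1)*(5 + 9)/(4*12) + 28244) = √(-(-1)*14/(4*12) + 28244) = √(-1*(-7/24) + 28244) = √(7/24 + 28244) = √(677863/24) = √4067178/12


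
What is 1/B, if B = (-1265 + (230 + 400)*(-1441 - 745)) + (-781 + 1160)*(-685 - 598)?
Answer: -1/1864702 ≈ -5.3628e-7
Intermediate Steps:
B = -1864702 (B = (-1265 + 630*(-2186)) + 379*(-1283) = (-1265 - 1377180) - 486257 = -1378445 - 486257 = -1864702)
1/B = 1/(-1864702) = -1/1864702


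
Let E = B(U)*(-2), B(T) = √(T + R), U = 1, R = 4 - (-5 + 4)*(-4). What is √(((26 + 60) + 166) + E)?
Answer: 5*√10 ≈ 15.811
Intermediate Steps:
R = 0 (R = 4 - (-1)*(-4) = 4 - 1*4 = 4 - 4 = 0)
B(T) = √T (B(T) = √(T + 0) = √T)
E = -2 (E = √1*(-2) = 1*(-2) = -2)
√(((26 + 60) + 166) + E) = √(((26 + 60) + 166) - 2) = √((86 + 166) - 2) = √(252 - 2) = √250 = 5*√10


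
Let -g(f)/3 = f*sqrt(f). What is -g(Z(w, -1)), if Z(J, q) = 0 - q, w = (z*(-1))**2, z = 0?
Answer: 3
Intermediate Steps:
w = 0 (w = (0*(-1))**2 = 0**2 = 0)
Z(J, q) = -q
g(f) = -3*f**(3/2) (g(f) = -3*f*sqrt(f) = -3*f**(3/2))
-g(Z(w, -1)) = -(-3)*(-1*(-1))**(3/2) = -(-3)*1**(3/2) = -(-3) = -1*(-3) = 3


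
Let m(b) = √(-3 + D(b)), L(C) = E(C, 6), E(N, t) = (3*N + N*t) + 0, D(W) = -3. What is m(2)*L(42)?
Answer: 378*I*√6 ≈ 925.91*I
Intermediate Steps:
E(N, t) = 3*N + N*t
L(C) = 9*C (L(C) = C*(3 + 6) = C*9 = 9*C)
m(b) = I*√6 (m(b) = √(-3 - 3) = √(-6) = I*√6)
m(2)*L(42) = (I*√6)*(9*42) = (I*√6)*378 = 378*I*√6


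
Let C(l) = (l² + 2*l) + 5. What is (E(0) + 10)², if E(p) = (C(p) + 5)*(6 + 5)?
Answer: 14400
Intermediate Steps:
C(l) = 5 + l² + 2*l
E(p) = 110 + 11*p² + 22*p (E(p) = ((5 + p² + 2*p) + 5)*(6 + 5) = (10 + p² + 2*p)*11 = 110 + 11*p² + 22*p)
(E(0) + 10)² = ((110 + 11*0² + 22*0) + 10)² = ((110 + 11*0 + 0) + 10)² = ((110 + 0 + 0) + 10)² = (110 + 10)² = 120² = 14400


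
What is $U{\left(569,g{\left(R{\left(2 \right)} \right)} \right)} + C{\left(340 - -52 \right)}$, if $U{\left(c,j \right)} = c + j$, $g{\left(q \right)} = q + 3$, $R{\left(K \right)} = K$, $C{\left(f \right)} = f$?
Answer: $966$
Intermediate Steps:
$g{\left(q \right)} = 3 + q$
$U{\left(569,g{\left(R{\left(2 \right)} \right)} \right)} + C{\left(340 - -52 \right)} = \left(569 + \left(3 + 2\right)\right) + \left(340 - -52\right) = \left(569 + 5\right) + \left(340 + 52\right) = 574 + 392 = 966$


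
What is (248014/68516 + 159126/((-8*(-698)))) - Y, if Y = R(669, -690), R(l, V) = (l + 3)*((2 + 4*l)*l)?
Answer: -57577575732189073/47824168 ≈ -1.2039e+9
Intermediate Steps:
R(l, V) = l*(2 + 4*l)*(3 + l) (R(l, V) = (3 + l)*(l*(2 + 4*l)) = l*(2 + 4*l)*(3 + l))
Y = 1203943104 (Y = 2*669*(3 + 2*669² + 7*669) = 2*669*(3 + 2*447561 + 4683) = 2*669*(3 + 895122 + 4683) = 2*669*899808 = 1203943104)
(248014/68516 + 159126/((-8*(-698)))) - Y = (248014/68516 + 159126/((-8*(-698)))) - 1*1203943104 = (248014*(1/68516) + 159126/5584) - 1203943104 = (124007/34258 + 159126*(1/5584)) - 1203943104 = (124007/34258 + 79563/2792) - 1203943104 = 1535948399/47824168 - 1203943104 = -57577575732189073/47824168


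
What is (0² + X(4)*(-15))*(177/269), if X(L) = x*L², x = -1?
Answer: 42480/269 ≈ 157.92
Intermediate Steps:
X(L) = -L²
(0² + X(4)*(-15))*(177/269) = (0² - 1*4²*(-15))*(177/269) = (0 - 1*16*(-15))*(177*(1/269)) = (0 - 16*(-15))*(177/269) = (0 + 240)*(177/269) = 240*(177/269) = 42480/269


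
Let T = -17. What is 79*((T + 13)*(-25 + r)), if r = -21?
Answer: 14536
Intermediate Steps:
79*((T + 13)*(-25 + r)) = 79*((-17 + 13)*(-25 - 21)) = 79*(-4*(-46)) = 79*184 = 14536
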